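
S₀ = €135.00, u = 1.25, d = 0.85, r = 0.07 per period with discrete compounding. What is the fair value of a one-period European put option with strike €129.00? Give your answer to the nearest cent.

€5.99

Risk-neutral probability p = (1 + 0.07 − 0.85)/(1.25 − 0.85) = 0.2200/0.4000 = 0.5500
Terminal stock prices: S_u = 168.8, S_d = 114.8
Terminal payoffs (K − S): max(-39.75, 0) = 0, max(14.25, 0) = 14.25
Node 0 (S = 135): V_0 = 1/1.07·[0.5500·0.0000 + 0.4500·14.2500] = 5.9930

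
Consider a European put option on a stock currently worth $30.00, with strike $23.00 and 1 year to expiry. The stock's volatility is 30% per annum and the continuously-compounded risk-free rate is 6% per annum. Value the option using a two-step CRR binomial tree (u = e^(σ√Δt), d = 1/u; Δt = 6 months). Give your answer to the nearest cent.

CRR parameters: u = e^(σ√Δt) = e^(0.3·√0.5) = 1.2363, d = 1/u = 0.8089
Per-period rate: rΔt = 0.06·0.5 = 0.03, so R = e^0.03 = 1.0305
Risk-neutral probability p = (e^0.03 − 0.8089)/(1.2363 − 0.8089) = 0.2216/0.4275 = 0.5184
Terminal stock prices: S_uu = 45.85, S_ud = 30, S_dd = 19.63
Terminal payoffs (K − S): max(-22.85, 0) = 0, max(-7, 0) = 0, max(3.372, 0) = 3.372
Node u (S = 37.09): V_u = e^(−0.03)·[0.5184·0.0000 + 0.4816·0.0000] = 0.0000
Node d (S = 24.27): V_d = e^(−0.03)·[0.5184·0.0000 + 0.4816·3.3725] = 1.5761
Node 0 (S = 30): V_0 = e^(−0.03)·[0.5184·0.0000 + 0.4816·1.5761] = 0.7366

$0.74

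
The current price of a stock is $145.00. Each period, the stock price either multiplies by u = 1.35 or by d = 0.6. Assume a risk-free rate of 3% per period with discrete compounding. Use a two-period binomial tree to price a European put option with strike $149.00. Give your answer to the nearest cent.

$31.16

Risk-neutral probability p = (1 + 0.03 − 0.6)/(1.35 − 0.6) = 0.4300/0.7500 = 0.5733
Terminal stock prices: S_uu = 264.3, S_ud = 117.4, S_dd = 52.2
Terminal payoffs (K − S): max(-115.3, 0) = 0, max(31.55, 0) = 31.55, max(96.8, 0) = 96.8
Node u (S = 195.8): V_u = 1/1.03·[0.5733·0.0000 + 0.4267·31.5500] = 13.0693
Node d (S = 87): V_d = 1/1.03·[0.5733·31.5500 + 0.4267·96.8000] = 57.6602
Node 0 (S = 145): V_0 = 1/1.03·[0.5733·13.0693 + 0.4267·57.6602] = 31.1599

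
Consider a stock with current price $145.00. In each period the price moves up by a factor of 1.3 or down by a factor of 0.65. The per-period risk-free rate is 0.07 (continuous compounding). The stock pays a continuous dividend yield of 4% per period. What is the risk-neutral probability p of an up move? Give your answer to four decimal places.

Per-period risk-free factor R = e^0.07 = 1.0725; dividend-adjusted growth = e^(0.07−0.04) = 1.0305.
Risk-neutral probability p = (1.0305 − 0.65)/(1.3 − 0.65) = 0.3805/0.6500 = 0.5853

p = 0.5853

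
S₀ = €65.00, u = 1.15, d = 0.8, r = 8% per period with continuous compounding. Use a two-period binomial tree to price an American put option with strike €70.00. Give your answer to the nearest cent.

Risk-neutral probability p = (e^0.08 − 0.8)/(1.15 − 0.8) = 0.2833/0.3500 = 0.8094
Terminal stock prices: S_uu = 85.96, S_ud = 59.8, S_dd = 41.6
Terminal payoffs (K − S): max(-15.96, 0) = 0, max(10.2, 0) = 10.2, max(28.4, 0) = 28.4
Node u (S = 74.75): continuation = e^(−0.08)·[0.8094·0.0000 + 0.1906·10.2000] = 1.7947; exercise value = 0.0000 ≤ continuation, so V_u = 1.7947
Node d (S = 52): continuation = e^(−0.08)·[0.8094·10.2000 + 0.1906·28.4000] = 12.6181; exercise value = 18.0000 > continuation, so V_d = 18.0000 (exercise)
Node 0 (S = 65): continuation = e^(−0.08)·[0.8094·1.7947 + 0.1906·18.0000] = 4.5081; exercise value = 5.0000 > continuation, so V_0 = 5.0000 (exercise)

€5.00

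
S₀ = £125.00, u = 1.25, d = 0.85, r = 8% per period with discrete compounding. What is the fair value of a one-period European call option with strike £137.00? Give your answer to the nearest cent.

Risk-neutral probability p = (1 + 0.08 − 0.85)/(1.25 − 0.85) = 0.2300/0.4000 = 0.5750
Terminal stock prices: S_u = 156.2, S_d = 106.2
Terminal payoffs (S − K): max(19.25, 0) = 19.25, max(-30.75, 0) = 0
Node 0 (S = 125): V_0 = 1/1.08·[0.5750·19.2500 + 0.4250·0.0000] = 10.2488

£10.25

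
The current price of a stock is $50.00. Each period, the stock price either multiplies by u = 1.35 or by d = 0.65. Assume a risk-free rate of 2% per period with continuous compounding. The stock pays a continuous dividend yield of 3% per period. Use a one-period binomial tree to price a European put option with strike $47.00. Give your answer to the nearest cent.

Per-period risk-free factor R = e^0.02 = 1.0202; dividend-adjusted growth = e^(0.02−0.03) = 0.9900.
Risk-neutral probability p = (0.9900 − 0.65)/(1.35 − 0.65) = 0.3400/0.7000 = 0.4858
Terminal stock prices: S_u = 67.5, S_d = 32.5
Terminal payoffs (K − S): max(-20.5, 0) = 0, max(14.5, 0) = 14.5
Node 0 (S = 50): V_0 = e^(−0.02)·[0.4858·0.0000 + 0.5142·14.5000] = 7.3085

$7.31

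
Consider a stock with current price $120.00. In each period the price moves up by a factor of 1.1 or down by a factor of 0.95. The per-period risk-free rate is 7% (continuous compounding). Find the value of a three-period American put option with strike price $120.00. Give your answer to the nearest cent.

$1.04

Risk-neutral probability p = (e^0.07 − 0.95)/(1.1 − 0.95) = 0.1225/0.1500 = 0.8167
Terminal stock prices: S_uuu = 159.7, S_uud = 137.9, S_udd = 119.1, S_ddd = 102.9
Terminal payoffs (K − S): max(-39.72, 0) = 0, max(-17.94, 0) = 0, max(0.87, 0) = 0.87, max(17.12, 0) = 17.12
Node uu (S = 145.2): continuation = e^(−0.07)·[0.8167·0.0000 + 0.1833·0.0000] = 0.0000; exercise value = 0.0000 ≤ continuation, so V_uu = 0.0000
Node ud (S = 125.4): continuation = e^(−0.07)·[0.8167·0.0000 + 0.1833·0.8700] = 0.1487; exercise value = 0.0000 ≤ continuation, so V_ud = 0.1487
Node dd (S = 108.3): continuation = e^(−0.07)·[0.8167·0.8700 + 0.1833·17.1150] = 3.5873; exercise value = 11.7000 > continuation, so V_dd = 11.7000 (exercise)
Node u (S = 132): continuation = e^(−0.07)·[0.8167·0.0000 + 0.1833·0.1487] = 0.0254; exercise value = 0.0000 ≤ continuation, so V_u = 0.0254
Node d (S = 114): continuation = e^(−0.07)·[0.8167·0.1487 + 0.1833·11.7000] = 2.1126; exercise value = 6.0000 > continuation, so V_d = 6.0000 (exercise)
Node 0 (S = 120): continuation = e^(−0.07)·[0.8167·0.0254 + 0.1833·6.0000] = 1.0447; exercise value = 0.0000 ≤ continuation, so V_0 = 1.0447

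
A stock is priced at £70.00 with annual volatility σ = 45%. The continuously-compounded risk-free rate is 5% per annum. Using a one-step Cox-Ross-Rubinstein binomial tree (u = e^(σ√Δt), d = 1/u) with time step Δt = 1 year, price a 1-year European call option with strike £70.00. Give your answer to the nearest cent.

£16.82

CRR parameters: u = e^(σ√Δt) = e^(0.45·√1) = 1.5683, d = 1/u = 0.6376
Per-period rate: rΔt = 0.05·1 = 0.05, so R = e^0.05 = 1.0513
Risk-neutral probability p = (e^0.05 − 0.6376)/(1.5683 − 0.6376) = 0.4136/0.9307 = 0.4445
Terminal stock prices: S_u = 109.8, S_d = 44.63
Terminal payoffs (S − K): max(39.78, 0) = 39.78, max(-25.37, 0) = 0
Node 0 (S = 70): V_0 = e^(−0.05)·[0.4445·39.7819 + 0.5555·0.0000] = 16.8187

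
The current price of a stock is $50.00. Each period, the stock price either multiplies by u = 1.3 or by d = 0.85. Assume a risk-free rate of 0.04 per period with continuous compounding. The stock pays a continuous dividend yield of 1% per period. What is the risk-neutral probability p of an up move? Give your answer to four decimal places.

p = 0.4010

Per-period risk-free factor R = e^0.04 = 1.0408; dividend-adjusted growth = e^(0.04−0.01) = 1.0305.
Risk-neutral probability p = (1.0305 − 0.85)/(1.3 − 0.85) = 0.1805/0.4500 = 0.4010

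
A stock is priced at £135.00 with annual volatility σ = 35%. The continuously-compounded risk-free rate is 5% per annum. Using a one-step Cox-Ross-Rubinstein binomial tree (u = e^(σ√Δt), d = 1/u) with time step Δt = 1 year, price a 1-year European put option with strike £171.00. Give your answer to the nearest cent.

£37.16

CRR parameters: u = e^(σ√Δt) = e^(0.35·√1) = 1.4191, d = 1/u = 0.7047
Per-period rate: rΔt = 0.05·1 = 0.05, so R = e^0.05 = 1.0513
Risk-neutral probability p = (e^0.05 − 0.7047)/(1.4191 − 0.7047) = 0.3466/0.7144 = 0.4852
Terminal stock prices: S_u = 191.6, S_d = 95.13
Terminal payoffs (K − S): max(-20.57, 0) = 0, max(75.87, 0) = 75.87
Node 0 (S = 135): V_0 = e^(−0.05)·[0.4852·0.0000 + 0.5148·75.8671] = 37.1550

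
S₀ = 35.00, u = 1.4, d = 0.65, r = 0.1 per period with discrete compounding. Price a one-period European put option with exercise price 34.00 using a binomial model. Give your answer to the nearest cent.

Risk-neutral probability p = (1 + 0.1 − 0.65)/(1.4 − 0.65) = 0.4500/0.7500 = 0.6000
Terminal stock prices: S_u = 49, S_d = 22.75
Terminal payoffs (K − S): max(-15, 0) = 0, max(11.25, 0) = 11.25
Node 0 (S = 35): V_0 = 1/1.1·[0.6000·0.0000 + 0.4000·11.2500] = 4.0909

4.09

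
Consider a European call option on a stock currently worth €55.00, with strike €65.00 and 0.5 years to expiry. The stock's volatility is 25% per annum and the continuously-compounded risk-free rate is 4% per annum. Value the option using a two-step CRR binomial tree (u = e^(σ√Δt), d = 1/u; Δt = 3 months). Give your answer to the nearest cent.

CRR parameters: u = e^(σ√Δt) = e^(0.25·√0.25) = 1.1331, d = 1/u = 0.8825
Per-period rate: rΔt = 0.04·0.25 = 0.01, so R = e^0.01 = 1.0101
Risk-neutral probability p = (e^0.01 − 0.8825)/(1.1331 − 0.8825) = 0.1276/0.2507 = 0.5089
Terminal stock prices: S_uu = 70.62, S_ud = 55, S_dd = 42.83
Terminal payoffs (S − K): max(5.621, 0) = 5.621, max(-10, 0) = 0, max(-22.17, 0) = 0
Node u (S = 62.32): V_u = e^(−0.01)·[0.5089·5.6214 + 0.4911·0.0000] = 2.8322
Node d (S = 48.54): V_d = e^(−0.01)·[0.5089·0.0000 + 0.4911·0.0000] = 0.0000
Node 0 (S = 55): V_0 = e^(−0.01)·[0.5089·2.8322 + 0.4911·0.0000] = 1.4269

€1.43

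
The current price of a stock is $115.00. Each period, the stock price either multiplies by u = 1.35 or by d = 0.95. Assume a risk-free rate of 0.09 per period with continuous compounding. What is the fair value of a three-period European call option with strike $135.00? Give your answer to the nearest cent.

Risk-neutral probability p = (e^0.09 − 0.95)/(1.35 − 0.95) = 0.1442/0.4000 = 0.3604
Terminal stock prices: S_uuu = 282.9, S_uud = 199.1, S_udd = 140.1, S_ddd = 98.6
Terminal payoffs (S − K): max(147.9, 0) = 147.9, max(64.11, 0) = 64.11, max(5.113, 0) = 5.113, max(-36.4, 0) = 0
Node uu (S = 209.6): V_uu = e^(−0.09)·[0.3604·147.9431 + 0.6396·64.1081] = 86.2068
Node ud (S = 147.5): V_ud = e^(−0.09)·[0.3604·64.1081 + 0.6396·5.1131] = 24.1068
Node dd (S = 103.8): V_dd = e^(−0.09)·[0.3604·5.1131 + 0.6396·0.0000] = 1.6843
Node u (S = 155.2): V_u = e^(−0.09)·[0.3604·86.2068 + 0.6396·24.1068] = 42.4885
Node d (S = 109.2): V_d = e^(−0.09)·[0.3604·24.1068 + 0.6396·1.6843] = 8.9256
Node 0 (S = 115): V_0 = e^(−0.09)·[0.3604·42.4885 + 0.6396·8.9256] = 19.2135

$19.21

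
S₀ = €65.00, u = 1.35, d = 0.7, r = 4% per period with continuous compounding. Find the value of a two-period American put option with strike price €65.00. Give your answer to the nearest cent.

Risk-neutral probability p = (e^0.04 − 0.7)/(1.35 − 0.7) = 0.3408/0.6500 = 0.5243
Terminal stock prices: S_uu = 118.5, S_ud = 61.42, S_dd = 31.85
Terminal payoffs (K − S): max(-53.46, 0) = 0, max(3.575, 0) = 3.575, max(33.15, 0) = 33.15
Node u (S = 87.75): continuation = e^(−0.04)·[0.5243·0.0000 + 0.4757·3.5750] = 1.6339; exercise value = 0.0000 ≤ continuation, so V_u = 1.6339
Node d (S = 45.5): continuation = e^(−0.04)·[0.5243·3.5750 + 0.4757·33.1500] = 16.9513; exercise value = 19.5000 > continuation, so V_d = 19.5000 (exercise)
Node 0 (S = 65): continuation = e^(−0.04)·[0.5243·1.6339 + 0.4757·19.5000] = 9.7351; exercise value = 0.0000 ≤ continuation, so V_0 = 9.7351

€9.74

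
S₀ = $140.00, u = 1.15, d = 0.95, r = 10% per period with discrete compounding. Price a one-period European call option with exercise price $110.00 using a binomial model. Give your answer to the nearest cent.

$40.00

Risk-neutral probability p = (1 + 0.1 − 0.95)/(1.15 − 0.95) = 0.1500/0.2000 = 0.7500
Terminal stock prices: S_u = 161, S_d = 133
Terminal payoffs (S − K): max(51, 0) = 51, max(23, 0) = 23
Node 0 (S = 140): V_0 = 1/1.1·[0.7500·51.0000 + 0.2500·23.0000] = 40.0000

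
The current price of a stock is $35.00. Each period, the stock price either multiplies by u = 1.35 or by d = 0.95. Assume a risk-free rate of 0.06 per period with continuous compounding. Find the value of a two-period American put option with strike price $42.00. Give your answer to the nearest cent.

$7.00

Risk-neutral probability p = (e^0.06 − 0.95)/(1.35 − 0.95) = 0.1118/0.4000 = 0.2796
Terminal stock prices: S_uu = 63.79, S_ud = 44.89, S_dd = 31.59
Terminal payoffs (K − S): max(-21.79, 0) = 0, max(-2.887, 0) = 0, max(10.41, 0) = 10.41
Node u (S = 47.25): continuation = e^(−0.06)·[0.2796·0.0000 + 0.7204·0.0000] = 0.0000; exercise value = 0.0000 ≤ continuation, so V_u = 0.0000
Node d (S = 33.25): continuation = e^(−0.06)·[0.2796·0.0000 + 0.7204·10.4125] = 7.0644; exercise value = 8.7500 > continuation, so V_d = 8.7500 (exercise)
Node 0 (S = 35): continuation = e^(−0.06)·[0.2796·0.0000 + 0.7204·8.7500] = 5.9365; exercise value = 7.0000 > continuation, so V_0 = 7.0000 (exercise)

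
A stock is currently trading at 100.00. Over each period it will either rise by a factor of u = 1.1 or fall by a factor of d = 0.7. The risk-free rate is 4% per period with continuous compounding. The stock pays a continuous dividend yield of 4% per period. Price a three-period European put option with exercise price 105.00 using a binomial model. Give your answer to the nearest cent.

Per-period risk-free factor R = e^0.04 = 1.0408; dividend-adjusted growth = e^(0.04−0.04) = 1.0000.
Risk-neutral probability p = (1.0000 − 0.7)/(1.1 − 0.7) = 0.3000/0.4000 = 0.7500
Terminal stock prices: S_uuu = 133.1, S_uud = 84.7, S_udd = 53.9, S_ddd = 34.3
Terminal payoffs (K − S): max(-28.1, 0) = 0, max(20.3, 0) = 20.3, max(51.1, 0) = 51.1, max(70.7, 0) = 70.7
Node uu (S = 121): V_uu = e^(−0.04)·[0.7500·0.0000 + 0.2500·20.3000] = 4.8760
Node ud (S = 77): V_ud = e^(−0.04)·[0.7500·20.3000 + 0.2500·51.1000] = 26.9021
Node dd (S = 49): V_dd = e^(−0.04)·[0.7500·51.1000 + 0.2500·70.7000] = 53.8042
Node u (S = 110): V_u = e^(−0.04)·[0.7500·4.8760 + 0.2500·26.9021] = 9.9754
Node d (S = 70): V_d = e^(−0.04)·[0.7500·26.9021 + 0.2500·53.8042] = 32.3091
Node 0 (S = 100): V_0 = e^(−0.04)·[0.7500·9.9754 + 0.2500·32.3091] = 14.9488

14.95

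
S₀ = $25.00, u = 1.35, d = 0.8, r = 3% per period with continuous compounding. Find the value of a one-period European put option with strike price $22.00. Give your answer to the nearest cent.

$1.13

Risk-neutral probability p = (e^0.03 − 0.8)/(1.35 − 0.8) = 0.2305/0.5500 = 0.4190
Terminal stock prices: S_u = 33.75, S_d = 20
Terminal payoffs (K − S): max(-11.75, 0) = 0, max(2, 0) = 2
Node 0 (S = 25): V_0 = e^(−0.03)·[0.4190·0.0000 + 0.5810·2.0000] = 1.1276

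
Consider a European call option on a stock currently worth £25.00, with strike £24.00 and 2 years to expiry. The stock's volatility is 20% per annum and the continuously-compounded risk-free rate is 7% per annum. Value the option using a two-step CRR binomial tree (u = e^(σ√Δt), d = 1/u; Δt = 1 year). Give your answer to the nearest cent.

CRR parameters: u = e^(σ√Δt) = e^(0.2·√1) = 1.2214, d = 1/u = 0.8187
Per-period rate: rΔt = 0.07·1 = 0.07, so R = e^0.07 = 1.0725
Risk-neutral probability p = (e^0.07 − 0.8187)/(1.2214 − 0.8187) = 0.2538/0.4027 = 0.6302
Terminal stock prices: S_uu = 37.3, S_ud = 25, S_dd = 16.76
Terminal payoffs (S − K): max(13.3, 0) = 13.3, max(1, 0) = 1, max(-7.242, 0) = 0
Node u (S = 30.54): V_u = e^(−0.07)·[0.6302·13.2956 + 0.3698·1.0000] = 8.1576
Node d (S = 20.47): V_d = e^(−0.07)·[0.6302·1.0000 + 0.3698·0.0000] = 0.5876
Node 0 (S = 25): V_0 = e^(−0.07)·[0.6302·8.1576 + 0.3698·0.5876] = 4.9962

£5.00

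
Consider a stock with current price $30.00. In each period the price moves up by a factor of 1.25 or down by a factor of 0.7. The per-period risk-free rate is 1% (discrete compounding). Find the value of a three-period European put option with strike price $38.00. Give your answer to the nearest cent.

Risk-neutral probability p = (1 + 0.01 − 0.7)/(1.25 − 0.7) = 0.3100/0.5500 = 0.5636
Terminal stock prices: S_uuu = 58.59, S_uud = 32.81, S_udd = 18.37, S_ddd = 10.29
Terminal payoffs (K − S): max(-20.59, 0) = 0, max(5.188, 0) = 5.188, max(19.63, 0) = 19.63, max(27.71, 0) = 27.71
Node uu (S = 46.88): V_uu = 1/1.01·[0.5636·0.0000 + 0.4364·5.1875] = 2.2412
Node ud (S = 26.25): V_ud = 1/1.01·[0.5636·5.1875 + 0.4364·19.6250] = 11.3738
Node dd (S = 14.7): V_dd = 1/1.01·[0.5636·19.6250 + 0.4364·27.7100] = 22.9238
Node u (S = 37.5): V_u = 1/1.01·[0.5636·2.2412 + 0.4364·11.3738] = 6.1647
Node d (S = 21): V_d = 1/1.01·[0.5636·11.3738 + 0.4364·22.9238] = 16.2512
Node 0 (S = 30): V_0 = 1/1.01·[0.5636·6.1647 + 0.4364·16.2512] = 10.4615

$10.46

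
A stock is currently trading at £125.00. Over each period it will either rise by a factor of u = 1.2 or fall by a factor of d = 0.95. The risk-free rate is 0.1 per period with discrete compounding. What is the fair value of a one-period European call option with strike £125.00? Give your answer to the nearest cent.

Risk-neutral probability p = (1 + 0.1 − 0.95)/(1.2 − 0.95) = 0.1500/0.2500 = 0.6000
Terminal stock prices: S_u = 150, S_d = 118.8
Terminal payoffs (S − K): max(25, 0) = 25, max(-6.25, 0) = 0
Node 0 (S = 125): V_0 = 1/1.1·[0.6000·25.0000 + 0.4000·0.0000] = 13.6364

£13.64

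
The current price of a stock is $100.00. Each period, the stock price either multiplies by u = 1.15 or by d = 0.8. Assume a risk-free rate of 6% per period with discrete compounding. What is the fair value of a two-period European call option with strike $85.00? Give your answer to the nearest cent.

$25.59

Risk-neutral probability p = (1 + 0.06 − 0.8)/(1.15 − 0.8) = 0.2600/0.3500 = 0.7429
Terminal stock prices: S_uu = 132.2, S_ud = 92, S_dd = 64
Terminal payoffs (S − K): max(47.25, 0) = 47.25, max(7, 0) = 7, max(-21, 0) = 0
Node u (S = 115): V_u = 1/1.06·[0.7429·47.2500 + 0.2571·7.0000] = 34.8113
Node d (S = 80): V_d = 1/1.06·[0.7429·7.0000 + 0.2571·0.0000] = 4.9057
Node 0 (S = 100): V_0 = 1/1.06·[0.7429·34.8113 + 0.2571·4.9057] = 25.5861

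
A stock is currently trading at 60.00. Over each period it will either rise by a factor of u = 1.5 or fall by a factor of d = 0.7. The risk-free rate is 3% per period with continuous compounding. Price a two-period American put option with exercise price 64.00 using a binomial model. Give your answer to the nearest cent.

12.76

Risk-neutral probability p = (e^0.03 − 0.7)/(1.5 − 0.7) = 0.3305/0.8000 = 0.4131
Terminal stock prices: S_uu = 135, S_ud = 63, S_dd = 29.4
Terminal payoffs (K − S): max(-71, 0) = 0, max(1, 0) = 1, max(34.6, 0) = 34.6
Node u (S = 90): continuation = e^(−0.03)·[0.4131·0.0000 + 0.5869·1.0000] = 0.5696; exercise value = 0.0000 ≤ continuation, so V_u = 0.5696
Node d (S = 42): continuation = e^(−0.03)·[0.4131·1.0000 + 0.5869·34.6000] = 20.1085; exercise value = 22.0000 > continuation, so V_d = 22.0000 (exercise)
Node 0 (S = 60): continuation = e^(−0.03)·[0.4131·0.5696 + 0.5869·22.0000] = 12.7592; exercise value = 4.0000 ≤ continuation, so V_0 = 12.7592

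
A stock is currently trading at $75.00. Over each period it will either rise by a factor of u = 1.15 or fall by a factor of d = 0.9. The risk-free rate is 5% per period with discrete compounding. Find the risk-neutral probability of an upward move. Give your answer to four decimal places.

Risk-neutral probability p = (1 + 0.05 − 0.9)/(1.15 − 0.9) = 0.1500/0.2500 = 0.6000

p = 0.6000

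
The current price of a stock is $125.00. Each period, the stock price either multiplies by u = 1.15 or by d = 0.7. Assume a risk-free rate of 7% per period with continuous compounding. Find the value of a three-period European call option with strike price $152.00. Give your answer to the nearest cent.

Risk-neutral probability p = (e^0.07 − 0.7)/(1.15 − 0.7) = 0.3725/0.4500 = 0.8278
Terminal stock prices: S_uuu = 190.1, S_uud = 115.7, S_udd = 70.44, S_ddd = 42.87
Terminal payoffs (S − K): max(38.11, 0) = 38.11, max(-36.28, 0) = 0, max(-81.56, 0) = 0, max(-109.1, 0) = 0
Node uu (S = 165.3): V_uu = e^(−0.07)·[0.8278·38.1094 + 0.1722·0.0000] = 29.4140
Node ud (S = 100.6): V_ud = e^(−0.07)·[0.8278·0.0000 + 0.1722·0.0000] = 0.0000
Node dd (S = 61.25): V_dd = e^(−0.07)·[0.8278·0.0000 + 0.1722·0.0000] = 0.0000
Node u (S = 143.8): V_u = e^(−0.07)·[0.8278·29.4140 + 0.1722·0.0000] = 22.7027
Node d (S = 87.5): V_d = e^(−0.07)·[0.8278·0.0000 + 0.1722·0.0000] = 0.0000
Node 0 (S = 125): V_0 = e^(−0.07)·[0.8278·22.7027 + 0.1722·0.0000] = 17.5227

$17.52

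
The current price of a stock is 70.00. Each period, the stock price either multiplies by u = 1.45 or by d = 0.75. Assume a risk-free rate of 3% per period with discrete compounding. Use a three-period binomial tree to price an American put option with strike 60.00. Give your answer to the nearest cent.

Risk-neutral probability p = (1 + 0.03 − 0.75)/(1.45 − 0.75) = 0.2800/0.7000 = 0.4000
Terminal stock prices: S_uuu = 213.4, S_uud = 110.4, S_udd = 57.09, S_ddd = 29.53
Terminal payoffs (K − S): max(-153.4, 0) = 0, max(-50.38, 0) = 0, max(2.906, 0) = 2.906, max(30.47, 0) = 30.47
Node uu (S = 147.2): continuation = 1/1.03·[0.4000·0.0000 + 0.6000·0.0000] = 0.0000; exercise value = 0.0000 ≤ continuation, so V_uu = 0.0000
Node ud (S = 76.12): continuation = 1/1.03·[0.4000·0.0000 + 0.6000·2.9062] = 1.6930; exercise value = 0.0000 ≤ continuation, so V_ud = 1.6930
Node dd (S = 39.38): continuation = 1/1.03·[0.4000·2.9062 + 0.6000·30.4688] = 18.8774; exercise value = 20.6250 > continuation, so V_dd = 20.6250 (exercise)
Node u (S = 101.5): continuation = 1/1.03·[0.4000·0.0000 + 0.6000·1.6930] = 0.9862; exercise value = 0.0000 ≤ continuation, so V_u = 0.9862
Node d (S = 52.5): continuation = 1/1.03·[0.4000·1.6930 + 0.6000·20.6250] = 12.6720; exercise value = 7.5000 ≤ continuation, so V_d = 12.6720
Node 0 (S = 70): continuation = 1/1.03·[0.4000·0.9862 + 0.6000·12.6720] = 7.7647; exercise value = 0.0000 ≤ continuation, so V_0 = 7.7647

7.76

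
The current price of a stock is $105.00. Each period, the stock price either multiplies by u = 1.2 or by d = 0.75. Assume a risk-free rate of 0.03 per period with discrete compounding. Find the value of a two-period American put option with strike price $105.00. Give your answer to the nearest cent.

$11.95

Risk-neutral probability p = (1 + 0.03 − 0.75)/(1.2 − 0.75) = 0.2800/0.4500 = 0.6222
Terminal stock prices: S_uu = 151.2, S_ud = 94.5, S_dd = 59.06
Terminal payoffs (K − S): max(-46.2, 0) = 0, max(10.5, 0) = 10.5, max(45.94, 0) = 45.94
Node u (S = 126): continuation = 1/1.03·[0.6222·0.0000 + 0.3778·10.5000] = 3.8511; exercise value = 0.0000 ≤ continuation, so V_u = 3.8511
Node d (S = 78.75): continuation = 1/1.03·[0.6222·10.5000 + 0.3778·45.9375] = 23.1917; exercise value = 26.2500 > continuation, so V_d = 26.2500 (exercise)
Node 0 (S = 105): continuation = 1/1.03·[0.6222·3.8511 + 0.3778·26.2500] = 11.9543; exercise value = 0.0000 ≤ continuation, so V_0 = 11.9543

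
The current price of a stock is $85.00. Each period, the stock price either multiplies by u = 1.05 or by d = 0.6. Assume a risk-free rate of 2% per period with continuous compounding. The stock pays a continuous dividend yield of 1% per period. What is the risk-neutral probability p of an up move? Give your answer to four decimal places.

Per-period risk-free factor R = e^0.02 = 1.0202; dividend-adjusted growth = e^(0.02−0.01) = 1.0101.
Risk-neutral probability p = (1.0101 − 0.6)/(1.05 − 0.6) = 0.4101/0.4500 = 0.9112

p = 0.9112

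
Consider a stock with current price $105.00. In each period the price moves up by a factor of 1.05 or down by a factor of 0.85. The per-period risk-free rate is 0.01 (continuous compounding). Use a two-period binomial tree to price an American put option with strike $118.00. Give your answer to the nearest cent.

Risk-neutral probability p = (e^0.01 − 0.85)/(1.05 − 0.85) = 0.1601/0.2000 = 0.8003
Terminal stock prices: S_uu = 115.8, S_ud = 93.71, S_dd = 75.86
Terminal payoffs (K − S): max(2.237, 0) = 2.237, max(24.29, 0) = 24.29, max(42.14, 0) = 42.14
Node u (S = 110.2): continuation = e^(−0.01)·[0.8003·2.2375 + 0.1997·24.2875] = 6.5759; exercise value = 7.7500 > continuation, so V_u = 7.7500 (exercise)
Node d (S = 89.25): continuation = e^(−0.01)·[0.8003·24.2875 + 0.1997·42.1375] = 27.5759; exercise value = 28.7500 > continuation, so V_d = 28.7500 (exercise)
Node 0 (S = 105): continuation = e^(−0.01)·[0.8003·7.7500 + 0.1997·28.7500] = 11.8259; exercise value = 13.0000 > continuation, so V_0 = 13.0000 (exercise)

$13.00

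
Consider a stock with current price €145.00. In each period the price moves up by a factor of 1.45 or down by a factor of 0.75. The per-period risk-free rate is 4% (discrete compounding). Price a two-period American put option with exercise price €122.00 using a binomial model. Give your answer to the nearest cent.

€12.83

Risk-neutral probability p = (1 + 0.04 − 0.75)/(1.45 − 0.75) = 0.2900/0.7000 = 0.4143
Terminal stock prices: S_uu = 304.9, S_ud = 157.7, S_dd = 81.56
Terminal payoffs (K − S): max(-182.9, 0) = 0, max(-35.69, 0) = 0, max(40.44, 0) = 40.44
Node u (S = 210.2): continuation = 1/1.04·[0.4143·0.0000 + 0.5857·0.0000] = 0.0000; exercise value = 0.0000 ≤ continuation, so V_u = 0.0000
Node d (S = 108.8): continuation = 1/1.04·[0.4143·0.0000 + 0.5857·40.4375] = 22.7739; exercise value = 13.2500 ≤ continuation, so V_d = 22.7739
Node 0 (S = 145): continuation = 1/1.04·[0.4143·0.0000 + 0.5857·22.7739] = 12.8259; exercise value = 0.0000 ≤ continuation, so V_0 = 12.8259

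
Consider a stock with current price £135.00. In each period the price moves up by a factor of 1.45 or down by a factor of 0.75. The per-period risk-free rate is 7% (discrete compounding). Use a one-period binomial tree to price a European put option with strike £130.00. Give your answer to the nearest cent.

Risk-neutral probability p = (1 + 0.07 − 0.75)/(1.45 − 0.75) = 0.3200/0.7000 = 0.4571
Terminal stock prices: S_u = 195.8, S_d = 101.2
Terminal payoffs (K − S): max(-65.75, 0) = 0, max(28.75, 0) = 28.75
Node 0 (S = 135): V_0 = 1/1.07·[0.4571·0.0000 + 0.5429·28.7500] = 14.5861

£14.59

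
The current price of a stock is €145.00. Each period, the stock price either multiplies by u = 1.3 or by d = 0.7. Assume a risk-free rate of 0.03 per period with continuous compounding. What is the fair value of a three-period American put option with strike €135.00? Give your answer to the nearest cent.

€20.82

Risk-neutral probability p = (e^0.03 − 0.7)/(1.3 − 0.7) = 0.3305/0.6000 = 0.5508
Terminal stock prices: S_uuu = 318.6, S_uud = 171.5, S_udd = 92.36, S_ddd = 49.73
Terminal payoffs (K − S): max(-183.6, 0) = 0, max(-36.53, 0) = 0, max(42.64, 0) = 42.64, max(85.27, 0) = 85.27
Node uu (S = 245.1): continuation = e^(−0.03)·[0.5508·0.0000 + 0.4492·0.0000] = 0.0000; exercise value = 0.0000 ≤ continuation, so V_uu = 0.0000
Node ud (S = 131.9): continuation = e^(−0.03)·[0.5508·0.0000 + 0.4492·42.6350] = 18.5874; exercise value = 3.0500 ≤ continuation, so V_ud = 18.5874
Node dd (S = 71.05): continuation = e^(−0.03)·[0.5508·42.6350 + 0.4492·85.2650] = 59.9601; exercise value = 63.9500 > continuation, so V_dd = 63.9500 (exercise)
Node u (S = 188.5): continuation = e^(−0.03)·[0.5508·0.0000 + 0.4492·18.5874] = 8.1035; exercise value = 0.0000 ≤ continuation, so V_u = 8.1035
Node d (S = 101.5): continuation = e^(−0.03)·[0.5508·18.5874 + 0.4492·63.9500] = 37.8146; exercise value = 33.5000 ≤ continuation, so V_d = 37.8146
Node 0 (S = 145): continuation = e^(−0.03)·[0.5508·8.1035 + 0.4492·37.8146] = 20.8170; exercise value = 0.0000 ≤ continuation, so V_0 = 20.8170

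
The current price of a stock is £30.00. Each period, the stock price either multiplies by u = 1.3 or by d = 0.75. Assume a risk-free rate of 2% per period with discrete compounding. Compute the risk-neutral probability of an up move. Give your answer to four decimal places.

p = 0.4909

Risk-neutral probability p = (1 + 0.02 − 0.75)/(1.3 − 0.75) = 0.2700/0.5500 = 0.4909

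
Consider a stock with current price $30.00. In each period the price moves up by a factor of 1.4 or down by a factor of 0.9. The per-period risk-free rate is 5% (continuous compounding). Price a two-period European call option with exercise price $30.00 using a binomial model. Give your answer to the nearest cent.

Risk-neutral probability p = (e^0.05 − 0.9)/(1.4 − 0.9) = 0.1513/0.5000 = 0.3025
Terminal stock prices: S_uu = 58.8, S_ud = 37.8, S_dd = 24.3
Terminal payoffs (S − K): max(28.8, 0) = 28.8, max(7.8, 0) = 7.8, max(-5.7, 0) = 0
Node u (S = 42): V_u = e^(−0.05)·[0.3025·28.8000 + 0.6975·7.8000] = 13.4631
Node d (S = 27): V_d = e^(−0.05)·[0.3025·7.8000 + 0.6975·0.0000] = 2.2447
Node 0 (S = 30): V_0 = e^(−0.05)·[0.3025·13.4631 + 0.6975·2.2447] = 5.3638

$5.36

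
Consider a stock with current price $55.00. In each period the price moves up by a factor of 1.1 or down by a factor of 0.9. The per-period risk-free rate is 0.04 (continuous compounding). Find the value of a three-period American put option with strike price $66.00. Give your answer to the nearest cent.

$11.00

Risk-neutral probability p = (e^0.04 − 0.9)/(1.1 − 0.9) = 0.1408/0.2000 = 0.7041
Terminal stock prices: S_uuu = 73.21, S_uud = 59.9, S_udd = 49.01, S_ddd = 40.1
Terminal payoffs (K − S): max(-7.205, 0) = 0, max(6.105, 0) = 6.105, max(16.99, 0) = 16.99, max(25.9, 0) = 25.9
Node uu (S = 66.55): continuation = e^(−0.04)·[0.7041·0.0000 + 0.2959·6.1050] = 1.7359; exercise value = 0.0000 ≤ continuation, so V_uu = 1.7359
Node ud (S = 54.45): continuation = e^(−0.04)·[0.7041·6.1050 + 0.2959·16.9950] = 8.9621; exercise value = 11.5500 > continuation, so V_ud = 11.5500 (exercise)
Node dd (S = 44.55): continuation = e^(−0.04)·[0.7041·16.9950 + 0.2959·25.9050] = 18.8621; exercise value = 21.4500 > continuation, so V_dd = 21.4500 (exercise)
Node u (S = 60.5): continuation = e^(−0.04)·[0.7041·1.7359 + 0.2959·11.5500] = 4.4584; exercise value = 5.5000 > continuation, so V_u = 5.5000 (exercise)
Node d (S = 49.5): continuation = e^(−0.04)·[0.7041·11.5500 + 0.2959·21.4500] = 13.9121; exercise value = 16.5000 > continuation, so V_d = 16.5000 (exercise)
Node 0 (S = 55): continuation = e^(−0.04)·[0.7041·5.5000 + 0.2959·16.5000] = 8.4121; exercise value = 11.0000 > continuation, so V_0 = 11.0000 (exercise)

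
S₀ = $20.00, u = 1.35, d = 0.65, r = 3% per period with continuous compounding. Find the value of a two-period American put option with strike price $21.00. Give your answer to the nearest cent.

Risk-neutral probability p = (e^0.03 − 0.65)/(1.35 − 0.65) = 0.3805/0.7000 = 0.5435
Terminal stock prices: S_uu = 36.45, S_ud = 17.55, S_dd = 8.45
Terminal payoffs (K − S): max(-15.45, 0) = 0, max(3.45, 0) = 3.45, max(12.55, 0) = 12.55
Node u (S = 27): continuation = e^(−0.03)·[0.5435·0.0000 + 0.4565·3.4500] = 1.5284; exercise value = 0.0000 ≤ continuation, so V_u = 1.5284
Node d (S = 13): continuation = e^(−0.03)·[0.5435·3.4500 + 0.4565·12.5500] = 7.3794; exercise value = 8.0000 > continuation, so V_d = 8.0000 (exercise)
Node 0 (S = 20): continuation = e^(−0.03)·[0.5435·1.5284 + 0.4565·8.0000] = 4.3501; exercise value = 1.0000 ≤ continuation, so V_0 = 4.3501

$4.35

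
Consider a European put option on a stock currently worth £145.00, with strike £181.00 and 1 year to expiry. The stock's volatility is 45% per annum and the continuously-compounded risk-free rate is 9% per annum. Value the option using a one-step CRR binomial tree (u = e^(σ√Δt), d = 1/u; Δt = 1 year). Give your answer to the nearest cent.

CRR parameters: u = e^(σ√Δt) = e^(0.45·√1) = 1.5683, d = 1/u = 0.6376
Per-period rate: rΔt = 0.09·1 = 0.09, so R = e^0.09 = 1.0942
Risk-neutral probability p = (e^0.09 − 0.6376)/(1.5683 − 0.6376) = 0.4565/0.9307 = 0.4905
Terminal stock prices: S_u = 227.4, S_d = 92.46
Terminal payoffs (K − S): max(-46.41, 0) = 0, max(88.54, 0) = 88.54
Node 0 (S = 145): V_0 = e^(−0.09)·[0.4905·0.0000 + 0.5095·88.5439] = 41.2263

£41.23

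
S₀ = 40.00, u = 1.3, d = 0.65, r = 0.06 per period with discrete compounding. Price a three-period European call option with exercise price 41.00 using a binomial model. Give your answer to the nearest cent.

Risk-neutral probability p = (1 + 0.06 − 0.65)/(1.3 − 0.65) = 0.4100/0.6500 = 0.6308
Terminal stock prices: S_uuu = 87.88, S_uud = 43.94, S_udd = 21.97, S_ddd = 10.98
Terminal payoffs (S − K): max(46.88, 0) = 46.88, max(2.94, 0) = 2.94, max(-19.03, 0) = 0, max(-30.02, 0) = 0
Node uu (S = 67.6): V_uu = 1/1.06·[0.6308·46.8800 + 0.3692·2.9400] = 28.9208
Node ud (S = 33.8): V_ud = 1/1.06·[0.6308·2.9400 + 0.3692·0.0000] = 1.7495
Node dd (S = 16.9): V_dd = 1/1.06·[0.6308·0.0000 + 0.3692·0.0000] = 0.0000
Node u (S = 52): V_u = 1/1.06·[0.6308·28.9208 + 0.3692·1.7495] = 17.8191
Node d (S = 26): V_d = 1/1.06·[0.6308·1.7495 + 0.3692·0.0000] = 1.0411
Node 0 (S = 40): V_0 = 1/1.06·[0.6308·17.8191 + 0.3692·1.0411] = 10.9662

10.97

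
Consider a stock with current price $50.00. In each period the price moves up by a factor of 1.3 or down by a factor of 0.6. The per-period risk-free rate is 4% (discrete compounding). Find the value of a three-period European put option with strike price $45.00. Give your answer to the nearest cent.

Risk-neutral probability p = (1 + 0.04 − 0.6)/(1.3 − 0.6) = 0.4400/0.7000 = 0.6286
Terminal stock prices: S_uuu = 109.9, S_uud = 50.7, S_udd = 23.4, S_ddd = 10.8
Terminal payoffs (K − S): max(-64.85, 0) = 0, max(-5.7, 0) = 0, max(21.6, 0) = 21.6, max(34.2, 0) = 34.2
Node uu (S = 84.5): V_uu = 1/1.04·[0.6286·0.0000 + 0.3714·0.0000] = 0.0000
Node ud (S = 39): V_ud = 1/1.04·[0.6286·0.0000 + 0.3714·21.6000] = 7.7143
Node dd (S = 18): V_dd = 1/1.04·[0.6286·21.6000 + 0.3714·34.2000] = 25.2692
Node u (S = 65): V_u = 1/1.04·[0.6286·0.0000 + 0.3714·7.7143] = 2.7551
Node d (S = 30): V_d = 1/1.04·[0.6286·7.7143 + 0.3714·25.2692] = 13.6872
Node 0 (S = 50): V_0 = 1/1.04·[0.6286·2.7551 + 0.3714·13.6872] = 6.5535

$6.55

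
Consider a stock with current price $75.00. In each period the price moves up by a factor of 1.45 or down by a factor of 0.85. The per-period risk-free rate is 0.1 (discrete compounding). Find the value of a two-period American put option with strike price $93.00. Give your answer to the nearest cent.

$18.00

Risk-neutral probability p = (1 + 0.1 − 0.85)/(1.45 − 0.85) = 0.2500/0.6000 = 0.4167
Terminal stock prices: S_uu = 157.7, S_ud = 92.44, S_dd = 54.19
Terminal payoffs (K − S): max(-64.69, 0) = 0, max(0.5625, 0) = 0.5625, max(38.81, 0) = 38.81
Node u (S = 108.8): continuation = 1/1.1·[0.4167·0.0000 + 0.5833·0.5625] = 0.2983; exercise value = 0.0000 ≤ continuation, so V_u = 0.2983
Node d (S = 63.75): continuation = 1/1.1·[0.4167·0.5625 + 0.5833·38.8125] = 20.7955; exercise value = 29.2500 > continuation, so V_d = 29.2500 (exercise)
Node 0 (S = 75): continuation = 1/1.1·[0.4167·0.2983 + 0.5833·29.2500] = 15.6244; exercise value = 18.0000 > continuation, so V_0 = 18.0000 (exercise)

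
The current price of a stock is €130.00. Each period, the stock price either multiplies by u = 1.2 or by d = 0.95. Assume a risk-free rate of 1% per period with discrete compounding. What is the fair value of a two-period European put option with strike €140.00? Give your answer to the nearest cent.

€12.84

Risk-neutral probability p = (1 + 0.01 − 0.95)/(1.2 − 0.95) = 0.0600/0.2500 = 0.2400
Terminal stock prices: S_uu = 187.2, S_ud = 148.2, S_dd = 117.3
Terminal payoffs (K − S): max(-47.2, 0) = 0, max(-8.2, 0) = 0, max(22.67, 0) = 22.67
Node u (S = 156): V_u = 1/1.01·[0.2400·0.0000 + 0.7600·0.0000] = 0.0000
Node d (S = 123.5): V_d = 1/1.01·[0.2400·0.0000 + 0.7600·22.6750] = 17.0624
Node 0 (S = 130): V_0 = 1/1.01·[0.2400·0.0000 + 0.7600·17.0624] = 12.8390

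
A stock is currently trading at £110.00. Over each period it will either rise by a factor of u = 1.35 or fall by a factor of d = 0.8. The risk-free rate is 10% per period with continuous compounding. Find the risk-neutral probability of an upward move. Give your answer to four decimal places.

Risk-neutral probability p = (e^0.1 − 0.8)/(1.35 − 0.8) = 0.3052/0.5500 = 0.5549

p = 0.5549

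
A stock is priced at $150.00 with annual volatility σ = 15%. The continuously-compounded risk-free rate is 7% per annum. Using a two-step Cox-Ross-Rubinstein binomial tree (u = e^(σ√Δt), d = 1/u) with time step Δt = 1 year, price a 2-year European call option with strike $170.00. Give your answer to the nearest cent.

$13.97

CRR parameters: u = e^(σ√Δt) = e^(0.15·√1) = 1.1618, d = 1/u = 0.8607
Per-period rate: rΔt = 0.07·1 = 0.07, so R = e^0.07 = 1.0725
Risk-neutral probability p = (e^0.07 − 0.8607)/(1.1618 − 0.8607) = 0.2118/0.3011 = 0.7034
Terminal stock prices: S_uu = 202.5, S_ud = 150, S_dd = 111.1
Terminal payoffs (S − K): max(32.48, 0) = 32.48, max(-20, 0) = 0, max(-58.88, 0) = 0
Node u (S = 174.3): V_u = e^(−0.07)·[0.7034·32.4788 + 0.2966·0.0000] = 21.2999
Node d (S = 129.1): V_d = e^(−0.07)·[0.7034·0.0000 + 0.2966·0.0000] = 0.0000
Node 0 (S = 150): V_0 = e^(−0.07)·[0.7034·21.2999 + 0.2966·0.0000] = 13.9687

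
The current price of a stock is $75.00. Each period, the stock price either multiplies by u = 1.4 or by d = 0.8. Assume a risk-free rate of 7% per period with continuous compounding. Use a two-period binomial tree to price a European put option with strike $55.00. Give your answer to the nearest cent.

Risk-neutral probability p = (e^0.07 − 0.8)/(1.4 − 0.8) = 0.2725/0.6000 = 0.4542
Terminal stock prices: S_uu = 147, S_ud = 84, S_dd = 48
Terminal payoffs (K − S): max(-92, 0) = 0, max(-29, 0) = 0, max(7, 0) = 7
Node u (S = 105): V_u = e^(−0.07)·[0.4542·0.0000 + 0.5458·0.0000] = 0.0000
Node d (S = 60): V_d = e^(−0.07)·[0.4542·0.0000 + 0.5458·7.0000] = 3.5624
Node 0 (S = 75): V_0 = e^(−0.07)·[0.4542·0.0000 + 0.5458·3.5624] = 1.8130

$1.81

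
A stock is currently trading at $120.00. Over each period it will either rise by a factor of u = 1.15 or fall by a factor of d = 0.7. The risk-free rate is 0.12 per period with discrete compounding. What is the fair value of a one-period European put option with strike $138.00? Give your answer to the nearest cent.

Risk-neutral probability p = (1 + 0.12 − 0.7)/(1.15 − 0.7) = 0.4200/0.4500 = 0.9333
Terminal stock prices: S_u = 138, S_d = 84
Terminal payoffs (K − S): max(0, 0) = 0, max(54, 0) = 54
Node 0 (S = 120): V_0 = 1/1.12·[0.9333·0.0000 + 0.0667·54.0000] = 3.2143

$3.21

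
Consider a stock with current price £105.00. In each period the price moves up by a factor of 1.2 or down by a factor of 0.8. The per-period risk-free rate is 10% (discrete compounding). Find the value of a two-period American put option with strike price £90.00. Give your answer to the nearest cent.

Risk-neutral probability p = (1 + 0.1 − 0.8)/(1.2 − 0.8) = 0.3000/0.4000 = 0.7500
Terminal stock prices: S_uu = 151.2, S_ud = 100.8, S_dd = 67.2
Terminal payoffs (K − S): max(-61.2, 0) = 0, max(-10.8, 0) = 0, max(22.8, 0) = 22.8
Node u (S = 126): continuation = 1/1.1·[0.7500·0.0000 + 0.2500·0.0000] = 0.0000; exercise value = 0.0000 ≤ continuation, so V_u = 0.0000
Node d (S = 84): continuation = 1/1.1·[0.7500·0.0000 + 0.2500·22.8000] = 5.1818; exercise value = 6.0000 > continuation, so V_d = 6.0000 (exercise)
Node 0 (S = 105): continuation = 1/1.1·[0.7500·0.0000 + 0.2500·6.0000] = 1.3636; exercise value = 0.0000 ≤ continuation, so V_0 = 1.3636

£1.36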